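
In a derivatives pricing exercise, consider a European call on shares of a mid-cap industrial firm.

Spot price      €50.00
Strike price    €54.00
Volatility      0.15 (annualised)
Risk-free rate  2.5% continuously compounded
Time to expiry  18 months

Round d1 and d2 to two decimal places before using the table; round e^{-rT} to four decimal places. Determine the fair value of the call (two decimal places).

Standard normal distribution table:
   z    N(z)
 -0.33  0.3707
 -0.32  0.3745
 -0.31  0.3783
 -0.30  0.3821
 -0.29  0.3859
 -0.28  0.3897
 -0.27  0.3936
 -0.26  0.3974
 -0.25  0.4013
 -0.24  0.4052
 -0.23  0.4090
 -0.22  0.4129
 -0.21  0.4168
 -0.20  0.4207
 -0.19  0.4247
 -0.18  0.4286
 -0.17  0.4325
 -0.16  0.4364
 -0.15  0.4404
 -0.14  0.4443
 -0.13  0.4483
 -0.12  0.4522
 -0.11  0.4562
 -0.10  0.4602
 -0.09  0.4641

€2.93

T = 1.5;  σ√T = 0.1837
ln(S/K) + (r + σ²/2)T = ln(50/54) + (0.025 + 0.15²/2)·1.5 = -0.0770 + 0.0544 = -0.0226
d₁ = -0.0226 / 0.1837 = -0.1229 ⇒ -0.12
d₂ = d₁ − σ√T = -0.1229 − 0.1837 = -0.3067 ⇒ -0.31
e^(−rT) = e^(−0.025·1.5) = 0.9632
N(d₁) = N(-0.12) = 0.4522;  N(d₂) = N(-0.31) = 0.3783
C = 50·0.4522 − 54·0.9632·0.3783 = 22.6100 − 19.6764 = 2.9336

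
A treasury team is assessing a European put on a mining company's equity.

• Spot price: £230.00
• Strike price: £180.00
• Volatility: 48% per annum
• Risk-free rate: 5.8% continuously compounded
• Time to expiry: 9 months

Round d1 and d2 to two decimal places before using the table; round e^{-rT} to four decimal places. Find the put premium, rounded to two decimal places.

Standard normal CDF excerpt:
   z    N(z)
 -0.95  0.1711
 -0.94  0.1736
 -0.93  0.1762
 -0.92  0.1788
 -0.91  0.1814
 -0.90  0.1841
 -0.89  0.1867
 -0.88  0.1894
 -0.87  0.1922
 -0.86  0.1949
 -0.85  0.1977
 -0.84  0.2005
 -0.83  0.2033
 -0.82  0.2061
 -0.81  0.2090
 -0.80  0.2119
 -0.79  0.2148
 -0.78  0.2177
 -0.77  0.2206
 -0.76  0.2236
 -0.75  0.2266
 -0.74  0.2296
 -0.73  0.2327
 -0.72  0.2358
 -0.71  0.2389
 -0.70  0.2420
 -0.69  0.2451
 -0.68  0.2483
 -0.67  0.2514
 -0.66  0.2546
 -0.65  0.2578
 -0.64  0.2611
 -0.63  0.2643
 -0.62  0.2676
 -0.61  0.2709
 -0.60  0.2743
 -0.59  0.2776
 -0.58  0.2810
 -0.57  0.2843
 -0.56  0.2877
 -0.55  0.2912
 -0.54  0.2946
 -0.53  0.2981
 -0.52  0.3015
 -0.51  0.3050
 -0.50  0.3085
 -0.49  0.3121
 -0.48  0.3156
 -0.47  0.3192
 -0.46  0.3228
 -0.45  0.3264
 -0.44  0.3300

σ√T = 0.48·√0.75 = 0.4157
ln(S/K) + (r + σ²/2)T = ln(230/180) + (0.058 + 0.48²/2)·0.75 = 0.2451 + 0.1299 = 0.3750
d₁ = 0.3750 / 0.4157 = 0.9022 which rounds to 0.90
d₂ = d₁ − σ√T = 0.9022 − 0.4157 = 0.4865 which rounds to 0.49
exp(−rT) = exp(−0.058·0.75) = 0.9574
P = 180·0.9574·N(-0.49) − 230·N(-0.90) = 180·0.9574·0.3121 − 230·0.1841 = 53.7848 − 42.3430 = 11.4418

£11.44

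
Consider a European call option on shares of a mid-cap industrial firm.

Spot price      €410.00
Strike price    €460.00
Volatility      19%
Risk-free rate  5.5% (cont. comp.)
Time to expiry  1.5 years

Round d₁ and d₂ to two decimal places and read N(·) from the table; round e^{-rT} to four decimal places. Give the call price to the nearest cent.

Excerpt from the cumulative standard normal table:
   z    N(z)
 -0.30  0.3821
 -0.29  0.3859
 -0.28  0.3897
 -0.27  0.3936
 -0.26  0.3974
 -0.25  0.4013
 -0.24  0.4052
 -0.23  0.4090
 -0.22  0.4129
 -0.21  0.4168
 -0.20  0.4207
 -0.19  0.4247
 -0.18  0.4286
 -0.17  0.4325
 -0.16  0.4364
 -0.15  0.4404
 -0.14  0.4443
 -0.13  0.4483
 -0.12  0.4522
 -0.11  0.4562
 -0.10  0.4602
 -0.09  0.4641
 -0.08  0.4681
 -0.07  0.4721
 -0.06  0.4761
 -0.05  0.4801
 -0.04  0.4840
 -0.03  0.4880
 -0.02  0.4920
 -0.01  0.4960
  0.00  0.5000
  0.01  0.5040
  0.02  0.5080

€33.39

σ√T = 0.19 × 1.2247 = 0.2327
d₁ = [ln(410/460) + (0.055 + 0.19²/2)·1.5] / 0.2327 = [-0.1151 + 0.1096] / 0.2327 = -0.0236 ≈ -0.02
d₂ = d₁ − σ√T = -0.0236 − 0.2327 = -0.2563 ≈ -0.26
e^(−rT) = e^(−0.055·1.5) = 0.9208
C = 410·N(-0.02) − 460·0.9208·N(-0.26) = 410·0.4920 − 460·0.9208·0.3974 = 201.7200 − 168.3259 = 33.3941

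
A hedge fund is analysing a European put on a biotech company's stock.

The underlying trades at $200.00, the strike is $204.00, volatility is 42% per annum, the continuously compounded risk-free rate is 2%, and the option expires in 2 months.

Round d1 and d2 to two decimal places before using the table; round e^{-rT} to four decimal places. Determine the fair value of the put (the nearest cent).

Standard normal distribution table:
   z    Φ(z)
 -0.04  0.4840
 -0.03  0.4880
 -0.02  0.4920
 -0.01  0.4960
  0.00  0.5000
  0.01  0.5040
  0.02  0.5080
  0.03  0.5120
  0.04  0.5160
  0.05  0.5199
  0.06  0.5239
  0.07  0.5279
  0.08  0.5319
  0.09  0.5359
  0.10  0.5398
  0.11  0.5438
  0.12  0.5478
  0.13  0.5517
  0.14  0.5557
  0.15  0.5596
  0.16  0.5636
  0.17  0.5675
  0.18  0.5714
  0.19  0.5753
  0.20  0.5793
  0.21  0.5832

σ√T = 0.42·√0.1667 = 0.1715
d₁ = [ln(200/204) + (0.02 + 0.42²/2)·0.1667] / 0.1715 = [-0.0198 + 0.0180] / 0.1715 = -0.0103 which rounds to -0.01
d₂ = d₁ − σ√T = -0.0103 − 0.1715 = -0.1818 which rounds to -0.18
exp(−rT) = exp(−0.02·0.1667) = 0.9967
N(−d₂) = N(0.18) = 0.5714;  N(−d₁) = N(0.01) = 0.5040
P = 204·0.9967·0.5714 − 200·0.5040 = 116.1809 − 100.8000 = 15.3809

$15.38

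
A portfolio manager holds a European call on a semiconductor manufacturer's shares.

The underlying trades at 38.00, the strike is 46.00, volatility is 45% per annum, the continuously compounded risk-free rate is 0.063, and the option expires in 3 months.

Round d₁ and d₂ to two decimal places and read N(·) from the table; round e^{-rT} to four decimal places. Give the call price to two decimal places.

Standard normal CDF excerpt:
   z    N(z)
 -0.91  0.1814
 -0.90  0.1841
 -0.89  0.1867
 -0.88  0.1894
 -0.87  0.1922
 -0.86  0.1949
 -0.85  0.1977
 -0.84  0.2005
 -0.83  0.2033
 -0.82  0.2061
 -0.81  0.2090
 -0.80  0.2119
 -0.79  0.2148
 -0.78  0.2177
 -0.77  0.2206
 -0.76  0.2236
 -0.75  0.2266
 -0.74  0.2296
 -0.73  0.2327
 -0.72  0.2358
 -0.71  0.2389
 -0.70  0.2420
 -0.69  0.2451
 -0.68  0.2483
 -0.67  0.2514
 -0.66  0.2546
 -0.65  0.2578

σ√T = 0.45 × 0.5000 = 0.2250
d₁ = [ln(38/46) + (0.063 + 0.45²/2)·0.25] / 0.2250 = [-0.1911 + 0.0411] / 0.2250 = -0.6666 → -0.67
d₂ = d₁ − σ√T = -0.6666 − 0.2250 = -0.8916 → -0.89
e^(−rT) = e^(−0.063·0.25) = 0.9844
N(d₁) = N(-0.67) = 0.2514;  N(d₂) = N(-0.89) = 0.1867
C = 38·0.2514 − 46·0.9844·0.1867 = 9.5532 − 8.4542 = 1.0990

1.10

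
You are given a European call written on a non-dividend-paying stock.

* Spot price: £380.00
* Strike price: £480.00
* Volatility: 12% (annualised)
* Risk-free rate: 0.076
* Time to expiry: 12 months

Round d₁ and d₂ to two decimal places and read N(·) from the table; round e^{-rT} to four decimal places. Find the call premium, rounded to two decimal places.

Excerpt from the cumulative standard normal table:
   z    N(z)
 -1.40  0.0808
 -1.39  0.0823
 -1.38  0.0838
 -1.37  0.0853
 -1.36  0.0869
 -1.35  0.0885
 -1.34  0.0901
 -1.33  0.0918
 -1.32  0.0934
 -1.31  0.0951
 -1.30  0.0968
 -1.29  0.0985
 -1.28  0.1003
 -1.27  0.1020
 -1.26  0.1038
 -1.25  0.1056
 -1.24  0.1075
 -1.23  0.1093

T = 1;  σ√T = 0.1200
d₁ = [ln(380/480) + (0.076 + 0.12²/2)·1] / 0.1200 = [-0.2336 + 0.0832] / 0.1200 = -1.2535 ⇒ -1.25
d₂ = d₁ − σ√T = -1.2535 − 0.1200 = -1.3735 ⇒ -1.37
e^(−rT) = e^(−0.076·1) = 0.9268
C = 380·N(-1.25) − 480·0.9268·N(-1.37) = 380·0.1056 − 480·0.9268·0.0853 = 40.1280 − 37.9469 = 2.1811

£2.18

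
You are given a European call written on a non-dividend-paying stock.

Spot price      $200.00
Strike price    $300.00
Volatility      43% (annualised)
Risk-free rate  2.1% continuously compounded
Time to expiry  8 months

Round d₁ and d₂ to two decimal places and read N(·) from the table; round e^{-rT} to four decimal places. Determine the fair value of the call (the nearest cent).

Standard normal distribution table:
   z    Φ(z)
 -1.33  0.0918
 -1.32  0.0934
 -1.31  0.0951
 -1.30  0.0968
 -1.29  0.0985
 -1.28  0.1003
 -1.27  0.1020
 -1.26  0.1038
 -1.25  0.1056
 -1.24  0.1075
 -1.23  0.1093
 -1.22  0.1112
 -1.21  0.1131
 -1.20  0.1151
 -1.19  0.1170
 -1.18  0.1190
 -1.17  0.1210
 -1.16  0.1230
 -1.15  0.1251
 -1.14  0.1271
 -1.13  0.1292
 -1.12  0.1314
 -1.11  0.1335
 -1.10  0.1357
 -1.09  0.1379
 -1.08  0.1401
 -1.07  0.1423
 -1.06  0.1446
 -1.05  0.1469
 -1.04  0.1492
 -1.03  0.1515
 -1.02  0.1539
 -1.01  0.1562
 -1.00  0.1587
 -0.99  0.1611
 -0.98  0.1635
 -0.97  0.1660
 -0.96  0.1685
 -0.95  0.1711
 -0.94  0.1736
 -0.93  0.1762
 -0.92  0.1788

$5.58

σ√T = 0.43·√0.6667 = 0.3511
ln(S/K) + (r + σ²/2)T = ln(200/300) + (0.021 + 0.43²/2)·0.6667 = -0.4055 + 0.0756 = -0.3298
d₁ = -0.3298 / 0.3511 = -0.9394 ⇒ -0.94
d₂ = d₁ − σ√T = -0.9394 − 0.3511 = -1.2905 ⇒ -1.29
exp(−rT) = exp(−0.021·0.6667) = 0.9861
N(d₁) = N(-0.94) = 0.1736;  N(d₂) = N(-1.29) = 0.0985
C = 200·0.1736 − 300·0.9861·0.0985 = 34.7200 − 29.1393 = 5.5807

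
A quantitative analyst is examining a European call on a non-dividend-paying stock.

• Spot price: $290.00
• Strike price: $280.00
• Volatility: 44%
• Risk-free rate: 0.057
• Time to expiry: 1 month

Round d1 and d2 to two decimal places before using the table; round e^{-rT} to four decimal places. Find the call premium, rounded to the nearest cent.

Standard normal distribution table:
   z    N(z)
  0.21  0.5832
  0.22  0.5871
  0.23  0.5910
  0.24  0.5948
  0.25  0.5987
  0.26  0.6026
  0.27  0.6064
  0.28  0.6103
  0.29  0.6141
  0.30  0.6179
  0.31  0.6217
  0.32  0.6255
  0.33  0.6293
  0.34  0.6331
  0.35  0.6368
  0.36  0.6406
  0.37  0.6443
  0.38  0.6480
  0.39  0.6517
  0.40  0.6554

σ√T = 0.44·√0.08333 = 0.1270
d₁ = [ln(290/280) + (0.057 + 0.44²/2)·0.08333] / 0.1270 = [0.0351 + 0.0128] / 0.1270 = 0.3772 ⇒ 0.38
d₂ = d₁ − σ√T = 0.3772 − 0.1270 = 0.2502 ⇒ 0.25
e^(−rT) = e^(−0.057·0.08333) = 0.9953
C = 290·N(0.38) − 280·0.9953·N(0.25) = 290·0.6480 − 280·0.9953·0.5987 = 187.9200 − 166.8481 = 21.0719

$21.07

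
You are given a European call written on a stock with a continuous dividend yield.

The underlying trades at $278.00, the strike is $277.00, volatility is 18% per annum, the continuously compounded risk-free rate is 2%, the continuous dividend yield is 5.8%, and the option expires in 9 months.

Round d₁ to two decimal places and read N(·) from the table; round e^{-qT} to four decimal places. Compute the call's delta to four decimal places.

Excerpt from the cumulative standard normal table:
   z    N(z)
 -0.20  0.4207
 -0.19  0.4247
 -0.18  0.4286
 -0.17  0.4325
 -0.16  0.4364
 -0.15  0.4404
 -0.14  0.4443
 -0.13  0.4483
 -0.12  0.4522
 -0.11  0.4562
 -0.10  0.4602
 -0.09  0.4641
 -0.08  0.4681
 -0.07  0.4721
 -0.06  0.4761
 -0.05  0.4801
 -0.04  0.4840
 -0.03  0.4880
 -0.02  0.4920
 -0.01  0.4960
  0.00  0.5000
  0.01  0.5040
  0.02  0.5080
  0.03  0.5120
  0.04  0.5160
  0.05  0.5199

0.4482

T = 0.75;  σ√T = 0.1559
d₁ = [ln(278/277) + (0.02 − 0.058 + ½·0.18²)·0.75] / (σ√T) = (0.0036 − 0.0164) / 0.1559 = -0.0818 ⇒ -0.08
N(d₁) = N(-0.08) = 0.4681
Δ_call = exp(−qT)·N(d₁) = 0.9574·0.4681 = 0.4482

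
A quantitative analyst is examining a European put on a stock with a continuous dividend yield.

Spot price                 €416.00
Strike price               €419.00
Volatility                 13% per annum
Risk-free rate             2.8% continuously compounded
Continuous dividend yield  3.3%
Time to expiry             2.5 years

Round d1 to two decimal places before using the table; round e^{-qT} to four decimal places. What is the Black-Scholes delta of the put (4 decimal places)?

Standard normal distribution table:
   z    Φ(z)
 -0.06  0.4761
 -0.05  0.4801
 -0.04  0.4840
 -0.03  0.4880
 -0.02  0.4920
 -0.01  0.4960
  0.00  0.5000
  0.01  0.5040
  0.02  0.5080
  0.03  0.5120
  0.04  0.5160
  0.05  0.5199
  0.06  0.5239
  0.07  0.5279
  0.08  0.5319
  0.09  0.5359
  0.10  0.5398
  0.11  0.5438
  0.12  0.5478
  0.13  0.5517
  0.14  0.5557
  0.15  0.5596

-0.4567

σ√T = 0.13 × 1.5811 = 0.2055
d₁ = [ln(416/419) + (0.028 − 0.033 + 0.13²/2)·2.5] / 0.2055 = [-0.0072 + 0.0086] / 0.2055 = 0.0070 ⇒ 0.01
N(d₁) = N(0.01) = 0.5040
Δ_put = exp(−qT)·(N(d₁) − 1) = 0.9208·(0.5040 − 1) = -0.4567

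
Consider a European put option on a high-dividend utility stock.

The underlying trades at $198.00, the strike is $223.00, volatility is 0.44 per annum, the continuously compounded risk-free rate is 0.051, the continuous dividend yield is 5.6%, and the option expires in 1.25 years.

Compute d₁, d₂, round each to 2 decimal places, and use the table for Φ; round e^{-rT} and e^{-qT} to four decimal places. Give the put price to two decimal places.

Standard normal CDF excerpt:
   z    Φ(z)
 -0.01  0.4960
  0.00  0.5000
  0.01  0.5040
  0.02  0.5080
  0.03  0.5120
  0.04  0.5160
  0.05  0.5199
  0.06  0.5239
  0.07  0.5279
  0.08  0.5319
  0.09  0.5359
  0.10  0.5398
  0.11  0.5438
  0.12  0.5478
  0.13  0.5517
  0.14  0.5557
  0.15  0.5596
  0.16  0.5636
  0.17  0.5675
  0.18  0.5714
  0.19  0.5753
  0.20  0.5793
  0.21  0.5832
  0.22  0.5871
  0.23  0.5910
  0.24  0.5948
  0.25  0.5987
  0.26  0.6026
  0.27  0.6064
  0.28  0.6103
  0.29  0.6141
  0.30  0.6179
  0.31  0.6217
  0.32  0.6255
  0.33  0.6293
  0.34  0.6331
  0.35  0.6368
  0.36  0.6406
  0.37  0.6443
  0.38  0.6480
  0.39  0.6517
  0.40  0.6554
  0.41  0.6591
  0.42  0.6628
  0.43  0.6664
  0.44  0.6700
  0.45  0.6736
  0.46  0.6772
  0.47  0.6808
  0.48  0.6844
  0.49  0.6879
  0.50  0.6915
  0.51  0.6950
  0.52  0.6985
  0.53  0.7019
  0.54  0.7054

$51.63

σ√T = 0.44·√1.25 = 0.4919
d₁ = [ln(198/223) + (0.051 − 0.056 + 0.44²/2)·1.25] / 0.4919 = [-0.1189 + 0.1147] / 0.4919 = -0.0084 ⇒ -0.01
d₂ = d₁ − σ√T = -0.0084 − 0.4919 = -0.5004 ⇒ -0.50
exp(−qT) = exp(−0.056·1.25) = 0.9324;  exp(−rT) = exp(−0.051·1.25) = 0.9382
N(−d₂) = N(0.50) = 0.6915;  N(−d₁) = N(0.01) = 0.5040
P = 223·0.9382·0.6915 − 198·0.9324·0.5040 = 144.6747 − 93.0461 = 51.6286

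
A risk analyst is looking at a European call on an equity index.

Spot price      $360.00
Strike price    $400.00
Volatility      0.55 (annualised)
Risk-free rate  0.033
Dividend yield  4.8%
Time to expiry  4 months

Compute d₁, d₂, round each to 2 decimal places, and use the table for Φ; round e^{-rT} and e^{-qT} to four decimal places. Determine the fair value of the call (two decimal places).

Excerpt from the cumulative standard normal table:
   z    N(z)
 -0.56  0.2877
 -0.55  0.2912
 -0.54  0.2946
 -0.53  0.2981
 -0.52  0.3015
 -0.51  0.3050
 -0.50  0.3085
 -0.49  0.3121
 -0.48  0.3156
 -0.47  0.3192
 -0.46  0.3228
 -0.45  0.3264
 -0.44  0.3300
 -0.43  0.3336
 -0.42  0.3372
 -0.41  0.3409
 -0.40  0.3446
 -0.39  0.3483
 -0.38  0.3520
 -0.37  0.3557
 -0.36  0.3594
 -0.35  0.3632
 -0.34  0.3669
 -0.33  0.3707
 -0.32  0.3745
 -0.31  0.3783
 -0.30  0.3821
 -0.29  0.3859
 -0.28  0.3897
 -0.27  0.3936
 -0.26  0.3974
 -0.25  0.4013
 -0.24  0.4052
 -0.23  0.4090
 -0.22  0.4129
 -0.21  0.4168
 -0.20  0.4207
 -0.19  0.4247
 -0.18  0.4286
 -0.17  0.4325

$29.79

σ√T = 0.55 × 0.5774 = 0.3175
ln(S/K) + (r − q + σ²/2)T = ln(360/400) + (0.033 − 0.048 + 0.55²/2)·0.3333 = -0.1054 + 0.0454 = -0.0599
d₁ = -0.0599 / 0.3175 = -0.1888 ⇒ -0.19
d₂ = d₁ − σ√T = -0.1888 − 0.3175 = -0.5063 ⇒ -0.51
exp(−qT) = exp(−0.048·0.3333) = 0.9841;  exp(−rT) = exp(−0.033·0.3333) = 0.9891
N(d₁) = N(-0.19) = 0.4247;  N(d₂) = N(-0.51) = 0.3050
C = 360·0.9841·0.4247 − 400·0.9891·0.3050 = 150.4610 − 120.6702 = 29.7908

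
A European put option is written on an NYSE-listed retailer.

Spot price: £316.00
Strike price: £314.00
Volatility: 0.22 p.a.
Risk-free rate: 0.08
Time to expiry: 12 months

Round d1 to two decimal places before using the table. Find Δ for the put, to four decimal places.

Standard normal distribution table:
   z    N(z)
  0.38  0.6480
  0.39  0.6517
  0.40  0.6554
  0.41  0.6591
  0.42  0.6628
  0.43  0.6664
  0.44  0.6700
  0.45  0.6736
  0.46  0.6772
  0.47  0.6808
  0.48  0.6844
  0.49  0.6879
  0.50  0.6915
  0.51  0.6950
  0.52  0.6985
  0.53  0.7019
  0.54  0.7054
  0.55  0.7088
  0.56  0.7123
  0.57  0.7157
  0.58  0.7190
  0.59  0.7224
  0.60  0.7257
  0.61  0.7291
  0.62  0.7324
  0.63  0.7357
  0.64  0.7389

-0.3085

σ√T = 0.22 × 1.0000 = 0.2200
d₁ = [ln(316/314) + (0.08 + ½·0.22²)·1] / (σ√T) = (0.0063 + 0.1042) / 0.2200 = 0.5025 which rounds to 0.50
N(d₁) = N(0.50) = 0.6915
Δ_put = N(d₁) − 1 = 0.6915 − 1 = -0.3085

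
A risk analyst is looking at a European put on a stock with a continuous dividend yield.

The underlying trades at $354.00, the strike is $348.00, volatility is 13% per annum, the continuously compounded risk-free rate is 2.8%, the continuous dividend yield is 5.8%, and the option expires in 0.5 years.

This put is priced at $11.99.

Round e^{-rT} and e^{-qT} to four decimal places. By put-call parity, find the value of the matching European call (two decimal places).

$12.70

e^(−qT) = e^(−0.058·0.5) = 0.9714;  e^(−rT) = e^(−0.028·0.5) = 0.9861
Put-call parity: C − P = S·e^(−qT) − K·e^(−rT) = 354·0.9714 − 348·0.9861 = 343.8756 − 343.1628 = 0.7128
C = P + (C − P) = 11.99 + (0.7128) = 12.7028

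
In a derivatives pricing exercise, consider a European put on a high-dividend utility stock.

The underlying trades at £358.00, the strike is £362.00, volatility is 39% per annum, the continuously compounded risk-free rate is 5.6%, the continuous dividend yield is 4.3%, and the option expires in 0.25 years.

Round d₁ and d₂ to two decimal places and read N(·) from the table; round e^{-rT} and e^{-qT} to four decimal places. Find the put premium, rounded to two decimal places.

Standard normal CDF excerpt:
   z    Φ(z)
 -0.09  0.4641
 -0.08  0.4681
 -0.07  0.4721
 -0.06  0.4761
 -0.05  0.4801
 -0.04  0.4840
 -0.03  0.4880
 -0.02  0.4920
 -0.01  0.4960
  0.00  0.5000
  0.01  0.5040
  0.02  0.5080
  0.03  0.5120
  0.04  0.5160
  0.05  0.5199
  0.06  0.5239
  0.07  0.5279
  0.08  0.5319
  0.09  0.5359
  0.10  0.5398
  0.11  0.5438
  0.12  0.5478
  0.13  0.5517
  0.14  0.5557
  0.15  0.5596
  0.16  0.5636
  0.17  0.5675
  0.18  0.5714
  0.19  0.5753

T = 0.25;  σ√T = 0.1950
ln(S/K) + (r − q + σ²/2)T = ln(358/362) + (0.056 − 0.043 + 0.39²/2)·0.25 = -0.0111 + 0.0223 = 0.0112
d₁ = 0.0112 / 0.1950 = 0.0572 which rounds to 0.06
d₂ = d₁ − σ√T = 0.0572 − 0.1950 = -0.1378 which rounds to -0.14
exp(−qT) = exp(−0.043·0.25) = 0.9893;  exp(−rT) = exp(−0.056·0.25) = 0.9861
N(−d₂) = N(0.14) = 0.5557;  N(−d₁) = N(-0.06) = 0.4761
P = 362·0.9861·0.5557 − 358·0.9893·0.4761 = 198.3672 − 168.6201 = 29.7472

£29.75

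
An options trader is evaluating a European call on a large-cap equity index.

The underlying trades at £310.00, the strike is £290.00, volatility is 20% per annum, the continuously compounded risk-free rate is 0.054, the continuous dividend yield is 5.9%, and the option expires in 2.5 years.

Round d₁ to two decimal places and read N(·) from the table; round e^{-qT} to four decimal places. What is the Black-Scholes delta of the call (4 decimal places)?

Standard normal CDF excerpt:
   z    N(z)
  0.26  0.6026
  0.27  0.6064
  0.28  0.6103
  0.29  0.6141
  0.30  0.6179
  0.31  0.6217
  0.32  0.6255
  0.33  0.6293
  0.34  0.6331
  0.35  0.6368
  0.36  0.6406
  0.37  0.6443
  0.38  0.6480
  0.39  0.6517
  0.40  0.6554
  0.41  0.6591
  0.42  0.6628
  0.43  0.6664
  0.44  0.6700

σ√T = 0.2·√2.5 = 0.3162
d₁ = [ln(310/290) + (0.054 − 0.059 + 0.2²/2)·2.5] / 0.3162 = [0.0667 + 0.0375] / 0.3162 = 0.3295 → 0.33
N(d₁) = N(0.33) = 0.6293
Δ_call = exp(−qT)·N(d₁) = 0.8629·0.6293 = 0.5430

0.5430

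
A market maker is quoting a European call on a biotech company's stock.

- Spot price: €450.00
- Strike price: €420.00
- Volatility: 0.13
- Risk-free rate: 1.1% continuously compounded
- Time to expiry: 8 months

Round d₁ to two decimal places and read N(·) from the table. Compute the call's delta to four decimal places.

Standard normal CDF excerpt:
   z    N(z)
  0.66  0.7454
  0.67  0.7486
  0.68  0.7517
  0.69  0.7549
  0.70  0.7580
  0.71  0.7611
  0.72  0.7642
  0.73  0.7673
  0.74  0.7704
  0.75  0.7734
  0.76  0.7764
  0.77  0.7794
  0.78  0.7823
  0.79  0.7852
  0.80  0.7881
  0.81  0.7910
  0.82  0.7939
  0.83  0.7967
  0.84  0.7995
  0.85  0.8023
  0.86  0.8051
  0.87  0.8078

0.7794

T = 0.6667;  σ√T = 0.1061
d₁ = [ln(450/420) + (0.011 + 0.13²/2)·0.6667] / 0.1061 = [0.0690 + 0.0130] / 0.1061 = 0.7722 → 0.77
N(d₁) = N(0.77) = 0.7794
Δ_call = N(d₁) = 0.7794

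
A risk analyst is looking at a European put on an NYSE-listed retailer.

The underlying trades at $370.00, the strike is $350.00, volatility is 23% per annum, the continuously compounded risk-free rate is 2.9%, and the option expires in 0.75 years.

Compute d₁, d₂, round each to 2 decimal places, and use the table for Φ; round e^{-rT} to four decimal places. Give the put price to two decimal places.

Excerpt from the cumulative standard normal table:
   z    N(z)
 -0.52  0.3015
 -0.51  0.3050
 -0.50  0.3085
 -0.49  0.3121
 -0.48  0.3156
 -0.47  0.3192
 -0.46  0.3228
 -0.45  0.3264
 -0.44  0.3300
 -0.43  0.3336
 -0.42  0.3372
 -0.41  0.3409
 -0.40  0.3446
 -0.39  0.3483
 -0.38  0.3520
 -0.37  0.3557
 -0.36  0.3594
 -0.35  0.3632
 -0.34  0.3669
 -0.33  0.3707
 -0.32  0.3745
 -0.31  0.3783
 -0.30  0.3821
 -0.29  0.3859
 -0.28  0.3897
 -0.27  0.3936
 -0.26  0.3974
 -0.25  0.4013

$16.68

T = 0.75;  σ√T = 0.1992
d₁ = [ln(370/350) + (0.029 + ½·0.23²)·0.75] / (σ√T) = (0.0556 + 0.0416) / 0.1992 = 0.4878 → 0.49
d₂ = 0.4878 − 0.1992 = 0.2886 → 0.29
exp(−rT) = exp(−0.029·0.75) = 0.9785
P = 350·0.9785·N(-0.29) − 370·N(-0.49) = 350·0.9785·0.3859 − 370·0.3121 = 132.1611 − 115.4770 = 16.6841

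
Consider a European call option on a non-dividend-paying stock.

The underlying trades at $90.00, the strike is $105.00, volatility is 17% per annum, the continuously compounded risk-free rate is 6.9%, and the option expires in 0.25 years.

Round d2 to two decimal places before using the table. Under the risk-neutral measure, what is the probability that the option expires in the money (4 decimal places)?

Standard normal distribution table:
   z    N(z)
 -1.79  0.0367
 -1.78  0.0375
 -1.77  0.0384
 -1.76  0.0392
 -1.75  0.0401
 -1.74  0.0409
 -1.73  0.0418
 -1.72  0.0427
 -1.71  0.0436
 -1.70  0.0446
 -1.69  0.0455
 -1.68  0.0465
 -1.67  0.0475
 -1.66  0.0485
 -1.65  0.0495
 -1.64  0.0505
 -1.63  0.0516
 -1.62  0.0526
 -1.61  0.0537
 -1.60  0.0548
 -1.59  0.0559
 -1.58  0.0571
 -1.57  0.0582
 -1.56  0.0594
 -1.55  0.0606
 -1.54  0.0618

0.0495

σ√T = 0.17 × 0.5000 = 0.0850
d₁ = [ln(90/105) + (0.069 + ½·0.17²)·0.25] / (σ√T) = (-0.1542 + 0.0209) / 0.0850 = -1.5681 ⇒ -1.57
d₂ = -1.5681 − 0.0850 = -1.6531 ⇒ -1.65
Pr(exercise) under Q = N(d₂) = 0.0495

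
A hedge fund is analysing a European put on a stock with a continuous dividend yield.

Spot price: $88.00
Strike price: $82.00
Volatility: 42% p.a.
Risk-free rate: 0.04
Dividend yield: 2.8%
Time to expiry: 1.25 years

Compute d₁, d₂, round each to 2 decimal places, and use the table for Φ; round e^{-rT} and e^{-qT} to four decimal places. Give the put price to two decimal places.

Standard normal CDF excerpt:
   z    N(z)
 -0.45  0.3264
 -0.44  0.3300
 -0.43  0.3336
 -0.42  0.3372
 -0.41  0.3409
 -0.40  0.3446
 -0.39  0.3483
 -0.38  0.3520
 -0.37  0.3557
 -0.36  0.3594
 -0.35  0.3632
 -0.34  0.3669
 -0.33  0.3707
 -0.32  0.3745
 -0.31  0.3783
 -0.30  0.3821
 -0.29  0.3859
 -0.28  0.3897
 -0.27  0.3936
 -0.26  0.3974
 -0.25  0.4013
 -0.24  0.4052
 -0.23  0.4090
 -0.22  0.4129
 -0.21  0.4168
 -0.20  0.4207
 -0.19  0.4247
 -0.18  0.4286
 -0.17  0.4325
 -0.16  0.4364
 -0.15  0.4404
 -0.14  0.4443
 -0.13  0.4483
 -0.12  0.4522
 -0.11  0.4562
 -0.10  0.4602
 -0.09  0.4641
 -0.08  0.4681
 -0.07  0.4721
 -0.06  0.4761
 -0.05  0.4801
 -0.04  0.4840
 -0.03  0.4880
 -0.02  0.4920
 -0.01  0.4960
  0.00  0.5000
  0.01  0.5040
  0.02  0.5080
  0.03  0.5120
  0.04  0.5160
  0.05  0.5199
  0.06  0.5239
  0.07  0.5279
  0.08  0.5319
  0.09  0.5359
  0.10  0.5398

T = 1.25;  σ√T = 0.4696
d₁ = [ln(88/82) + (0.04 − 0.028 + 0.42²/2)·1.25] / 0.4696 = [0.0706 + 0.1252] / 0.4696 = 0.4171 ⇒ 0.42
d₂ = d₁ − σ√T = 0.4171 − 0.4696 = -0.0525 ⇒ -0.05
e^(−qT) = e^(−0.028·1.25) = 0.9656;  e^(−rT) = e^(−0.04·1.25) = 0.9512
P = 82·0.9512·N(0.05) − 88·0.9656·N(-0.42) = 82·0.9512·0.5199 − 88·0.9656·0.3372 = 40.5514 − 28.6528 = 11.8985

$11.90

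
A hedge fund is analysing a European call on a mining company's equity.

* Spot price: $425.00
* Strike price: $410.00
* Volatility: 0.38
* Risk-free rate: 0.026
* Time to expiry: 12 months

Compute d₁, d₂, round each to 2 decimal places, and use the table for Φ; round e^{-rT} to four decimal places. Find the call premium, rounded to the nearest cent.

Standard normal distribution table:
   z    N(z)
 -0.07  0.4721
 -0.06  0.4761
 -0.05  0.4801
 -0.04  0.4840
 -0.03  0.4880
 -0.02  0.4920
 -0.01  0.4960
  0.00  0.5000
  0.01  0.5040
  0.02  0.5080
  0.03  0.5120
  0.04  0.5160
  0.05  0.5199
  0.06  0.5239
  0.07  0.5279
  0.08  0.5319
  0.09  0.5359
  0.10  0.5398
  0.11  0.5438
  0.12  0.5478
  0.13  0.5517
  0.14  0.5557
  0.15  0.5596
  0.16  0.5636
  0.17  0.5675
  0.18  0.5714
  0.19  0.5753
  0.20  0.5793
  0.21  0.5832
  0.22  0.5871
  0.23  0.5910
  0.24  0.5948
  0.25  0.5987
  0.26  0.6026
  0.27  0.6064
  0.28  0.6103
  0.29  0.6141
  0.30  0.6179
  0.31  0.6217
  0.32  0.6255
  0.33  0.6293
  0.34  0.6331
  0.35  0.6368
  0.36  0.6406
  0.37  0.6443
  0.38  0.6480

$75.70

T = 1;  σ√T = 0.3800
d₁ = [ln(425/410) + (0.026 + 0.38²/2)·1] / 0.3800 = [0.0359 + 0.0982] / 0.3800 = 0.3530 ⇒ 0.35
d₂ = d₁ − σ√T = 0.3530 − 0.3800 = -0.0270 ⇒ -0.03
e^(−rT) = e^(−0.026·1) = 0.9743
C = 425·N(0.35) − 410·0.9743·N(-0.03) = 425·0.6368 − 410·0.9743·0.4880 = 270.6400 − 194.9379 = 75.7021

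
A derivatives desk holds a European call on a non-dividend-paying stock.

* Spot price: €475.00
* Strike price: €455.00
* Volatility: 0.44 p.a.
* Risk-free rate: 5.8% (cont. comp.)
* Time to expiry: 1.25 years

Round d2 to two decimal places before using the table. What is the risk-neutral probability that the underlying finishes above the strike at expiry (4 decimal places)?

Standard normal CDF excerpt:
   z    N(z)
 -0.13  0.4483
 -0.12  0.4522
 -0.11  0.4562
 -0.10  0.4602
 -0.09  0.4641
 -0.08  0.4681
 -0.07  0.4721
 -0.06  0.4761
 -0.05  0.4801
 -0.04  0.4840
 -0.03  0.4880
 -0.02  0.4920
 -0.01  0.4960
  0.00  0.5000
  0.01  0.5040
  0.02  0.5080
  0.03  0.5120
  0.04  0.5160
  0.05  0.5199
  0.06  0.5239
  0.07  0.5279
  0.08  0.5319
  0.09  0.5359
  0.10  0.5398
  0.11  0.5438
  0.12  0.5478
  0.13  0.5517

σ√T = 0.44 × 1.1180 = 0.4919
d₁ = [ln(475/455) + (0.058 + 0.44²/2)·1.25] / 0.4919 = [0.0430 + 0.1935] / 0.4919 = 0.4808 which rounds to 0.48
d₂ = d₁ − σ√T = 0.4808 − 0.4919 = -0.0111 which rounds to -0.01
Risk-neutral Pr[S_T > K] = N(d₂) = N(-0.01) = 0.4960

0.4960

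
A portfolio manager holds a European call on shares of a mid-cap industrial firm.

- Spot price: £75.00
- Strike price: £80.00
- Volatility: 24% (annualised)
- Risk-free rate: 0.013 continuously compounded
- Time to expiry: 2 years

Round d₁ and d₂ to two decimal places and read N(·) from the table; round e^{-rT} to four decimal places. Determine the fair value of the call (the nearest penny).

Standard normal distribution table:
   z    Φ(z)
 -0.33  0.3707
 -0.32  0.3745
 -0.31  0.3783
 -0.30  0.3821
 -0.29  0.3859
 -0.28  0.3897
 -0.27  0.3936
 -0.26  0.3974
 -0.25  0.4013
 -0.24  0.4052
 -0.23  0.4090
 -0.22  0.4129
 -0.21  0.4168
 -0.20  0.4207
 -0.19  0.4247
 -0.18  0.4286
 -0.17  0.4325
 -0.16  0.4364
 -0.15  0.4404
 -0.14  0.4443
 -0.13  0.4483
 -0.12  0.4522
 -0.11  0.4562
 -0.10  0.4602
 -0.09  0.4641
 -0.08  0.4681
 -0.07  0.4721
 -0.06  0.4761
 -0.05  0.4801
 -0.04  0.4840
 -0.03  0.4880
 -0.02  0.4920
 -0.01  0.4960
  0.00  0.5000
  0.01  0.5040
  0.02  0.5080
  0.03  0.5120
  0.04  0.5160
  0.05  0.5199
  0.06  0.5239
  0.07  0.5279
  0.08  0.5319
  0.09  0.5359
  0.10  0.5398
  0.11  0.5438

£8.92

T = 2;  σ√T = 0.3394
d₁ = [ln(75/80) + (0.013 + 0.24²/2)·2] / 0.3394 = [-0.0645 + 0.0836] / 0.3394 = 0.0562 → 0.06
d₂ = d₁ − σ√T = 0.0562 − 0.3394 = -0.2833 → -0.28
exp(−rT) = exp(−0.013·2) = 0.9743
C = 75·N(0.06) − 80·0.9743·N(-0.28) = 75·0.5239 − 80·0.9743·0.3897 = 39.2925 − 30.3748 = 8.9177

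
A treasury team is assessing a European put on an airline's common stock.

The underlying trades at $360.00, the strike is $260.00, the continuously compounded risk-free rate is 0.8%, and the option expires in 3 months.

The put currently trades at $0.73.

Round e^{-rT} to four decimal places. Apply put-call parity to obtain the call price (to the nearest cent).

$101.25

e^(−rT) = e^(−0.008·0.25) = 0.9980
Put-call parity: C − P = S − K·e^(−rT) = 360 − 260·0.9980 = 360 − 259.4800 = 100.5200
C = P + (C − P) = 0.73 + (100.5200) = 101.2500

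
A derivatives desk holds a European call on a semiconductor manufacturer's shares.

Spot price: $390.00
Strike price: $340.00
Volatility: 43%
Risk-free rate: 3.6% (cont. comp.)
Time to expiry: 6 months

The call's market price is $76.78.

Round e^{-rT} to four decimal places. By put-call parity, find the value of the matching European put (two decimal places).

e^(−rT) = e^(−0.036·0.5) = 0.9822
Put-call parity: C − P = S − K·e^(−rT) = 390 − 340·0.9822 = 390 − 333.9480 = 56.0520
P = C − (C − P) = 76.78 − (56.0520) = 20.7280

$20.73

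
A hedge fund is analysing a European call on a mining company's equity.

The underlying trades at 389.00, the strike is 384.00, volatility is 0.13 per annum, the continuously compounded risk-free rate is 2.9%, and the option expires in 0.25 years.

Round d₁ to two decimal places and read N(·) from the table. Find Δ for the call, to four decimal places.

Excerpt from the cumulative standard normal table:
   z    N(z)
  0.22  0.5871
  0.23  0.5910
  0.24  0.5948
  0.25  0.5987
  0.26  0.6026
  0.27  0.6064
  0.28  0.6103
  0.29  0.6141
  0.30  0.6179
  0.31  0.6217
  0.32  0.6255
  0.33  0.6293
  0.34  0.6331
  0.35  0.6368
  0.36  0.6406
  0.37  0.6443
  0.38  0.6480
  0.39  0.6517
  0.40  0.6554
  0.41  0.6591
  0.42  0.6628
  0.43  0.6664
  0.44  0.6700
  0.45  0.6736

0.6331

T = 0.25;  σ√T = 0.0650
d₁ = [ln(389/384) + (0.029 + ½·0.13²)·0.25] / (σ√T) = (0.0129 + 0.0094) / 0.0650 = 0.3431 ⇒ 0.34
N(d₁) = N(0.34) = 0.6331
Δ_call = N(d₁) = 0.6331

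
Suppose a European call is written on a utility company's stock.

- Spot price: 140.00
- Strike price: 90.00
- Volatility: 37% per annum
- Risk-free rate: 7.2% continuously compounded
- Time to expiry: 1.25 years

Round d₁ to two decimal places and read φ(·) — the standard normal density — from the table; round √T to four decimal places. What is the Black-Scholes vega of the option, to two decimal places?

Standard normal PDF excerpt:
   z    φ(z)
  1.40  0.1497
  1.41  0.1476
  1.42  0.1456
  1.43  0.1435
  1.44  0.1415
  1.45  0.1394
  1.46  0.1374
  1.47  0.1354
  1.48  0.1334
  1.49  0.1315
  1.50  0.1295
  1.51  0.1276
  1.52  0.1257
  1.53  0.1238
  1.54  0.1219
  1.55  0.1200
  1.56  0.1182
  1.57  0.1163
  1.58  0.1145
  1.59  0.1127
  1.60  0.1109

σ√T = 0.37·√1.25 = 0.4137
d₁ = [ln(140/90) + (0.072 + 0.37²/2)·1.25] / 0.4137 = [0.4418 + 0.1756] / 0.4137 = 1.4925 → 1.49
√T = √1.25 = 1.1180
φ(d₁) = φ(1.49) = 0.1315
vega = S·φ(d₁)·√T = 140·0.1315·1.1180 = 20.5824

20.58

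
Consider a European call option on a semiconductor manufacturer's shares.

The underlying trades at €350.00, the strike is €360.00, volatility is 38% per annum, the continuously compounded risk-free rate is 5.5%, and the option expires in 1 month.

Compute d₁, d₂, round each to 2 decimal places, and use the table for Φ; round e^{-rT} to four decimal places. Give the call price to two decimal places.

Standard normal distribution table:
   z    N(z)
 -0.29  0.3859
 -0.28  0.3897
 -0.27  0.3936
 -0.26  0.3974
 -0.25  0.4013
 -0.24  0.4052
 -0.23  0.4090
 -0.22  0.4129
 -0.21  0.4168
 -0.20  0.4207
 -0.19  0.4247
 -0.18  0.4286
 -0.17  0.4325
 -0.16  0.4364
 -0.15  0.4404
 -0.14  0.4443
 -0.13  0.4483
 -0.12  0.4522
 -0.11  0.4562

σ√T = 0.38·√0.08333 = 0.1097
d₁ = [ln(350/360) + (0.055 + 0.38²/2)·0.08333] / 0.1097 = [-0.0282 + 0.0106] / 0.1097 = -0.1602 ⇒ -0.16
d₂ = d₁ − σ√T = -0.1602 − 0.1097 = -0.2699 ⇒ -0.27
exp(−rT) = exp(−0.055·0.08333) = 0.9954
C = 350·N(-0.16) − 360·0.9954·N(-0.27) = 350·0.4364 − 360·0.9954·0.3936 = 152.7400 − 141.0442 = 11.6958

€11.70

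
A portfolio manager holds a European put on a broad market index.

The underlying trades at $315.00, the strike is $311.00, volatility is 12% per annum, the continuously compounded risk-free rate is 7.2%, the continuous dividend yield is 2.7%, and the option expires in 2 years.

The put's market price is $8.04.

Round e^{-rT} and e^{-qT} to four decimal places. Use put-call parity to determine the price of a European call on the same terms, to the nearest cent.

$37.18

e^(−qT) = e^(−0.027·2) = 0.9474;  e^(−rT) = e^(−0.072·2) = 0.8659
Put-call parity: C − P = S·e^(−qT) − K·e^(−rT) = 315·0.9474 − 311·0.8659 = 298.4310 − 269.2949 = 29.1361
C = P + (C − P) = 8.04 + (29.1361) = 37.1761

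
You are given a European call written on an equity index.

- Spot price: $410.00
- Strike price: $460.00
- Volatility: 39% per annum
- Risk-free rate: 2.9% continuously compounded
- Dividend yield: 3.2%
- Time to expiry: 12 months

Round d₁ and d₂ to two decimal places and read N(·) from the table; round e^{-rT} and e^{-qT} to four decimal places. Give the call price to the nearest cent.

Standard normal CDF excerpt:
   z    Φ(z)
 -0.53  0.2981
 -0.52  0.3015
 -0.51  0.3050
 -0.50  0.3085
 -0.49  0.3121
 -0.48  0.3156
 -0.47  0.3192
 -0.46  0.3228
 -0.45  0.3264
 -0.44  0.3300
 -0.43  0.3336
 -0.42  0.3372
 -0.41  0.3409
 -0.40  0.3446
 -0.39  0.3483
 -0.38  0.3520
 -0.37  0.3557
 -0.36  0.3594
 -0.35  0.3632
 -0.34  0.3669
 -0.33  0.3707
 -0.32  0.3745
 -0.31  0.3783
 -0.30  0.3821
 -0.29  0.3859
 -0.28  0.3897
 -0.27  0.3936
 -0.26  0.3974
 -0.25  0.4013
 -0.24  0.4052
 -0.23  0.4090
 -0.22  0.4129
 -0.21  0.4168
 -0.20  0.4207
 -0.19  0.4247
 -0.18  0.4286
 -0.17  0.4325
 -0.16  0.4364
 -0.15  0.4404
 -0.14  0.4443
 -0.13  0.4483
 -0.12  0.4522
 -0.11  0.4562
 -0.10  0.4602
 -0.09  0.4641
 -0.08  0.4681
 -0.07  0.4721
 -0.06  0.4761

$43.30

σ√T = 0.39·√1 = 0.3900
d₁ = [ln(410/460) + (0.029 − 0.032 + 0.39²/2)·1] / 0.3900 = [-0.1151 + 0.0731] / 0.3900 = -0.1077 → -0.11
d₂ = d₁ − σ√T = -0.1077 − 0.3900 = -0.4977 → -0.50
e^(−qT) = e^(−0.032·1) = 0.9685;  e^(−rT) = e^(−0.029·1) = 0.9714
N(d₁) = N(-0.11) = 0.4562;  N(d₂) = N(-0.50) = 0.3085
C = 410·0.9685·0.4562 − 460·0.9714·0.3085 = 181.1502 − 137.8514 = 43.2988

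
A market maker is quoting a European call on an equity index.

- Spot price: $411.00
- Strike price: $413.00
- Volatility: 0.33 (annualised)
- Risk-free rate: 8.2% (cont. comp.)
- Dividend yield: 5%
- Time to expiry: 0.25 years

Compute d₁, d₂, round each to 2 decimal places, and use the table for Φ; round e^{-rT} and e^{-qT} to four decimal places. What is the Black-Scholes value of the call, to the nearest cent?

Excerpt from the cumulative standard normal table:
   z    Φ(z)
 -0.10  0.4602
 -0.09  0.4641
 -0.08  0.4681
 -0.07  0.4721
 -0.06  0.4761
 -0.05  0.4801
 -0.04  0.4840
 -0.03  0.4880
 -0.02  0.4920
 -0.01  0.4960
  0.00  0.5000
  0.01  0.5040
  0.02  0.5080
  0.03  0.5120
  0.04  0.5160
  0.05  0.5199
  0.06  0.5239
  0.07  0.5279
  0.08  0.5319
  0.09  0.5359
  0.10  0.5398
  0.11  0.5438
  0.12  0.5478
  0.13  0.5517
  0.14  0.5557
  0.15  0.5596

σ√T = 0.33 × 0.5000 = 0.1650
ln(S/K) + (r − q + σ²/2)T = ln(411/413) + (0.082 − 0.05 + 0.33²/2)·0.25 = -0.0049 + 0.0216 = 0.0168
d₁ = 0.0168 / 0.1650 = 0.1016 ≈ 0.10
d₂ = d₁ − σ√T = 0.1016 − 0.1650 = -0.0634 ≈ -0.06
exp(−qT) = exp(−0.05·0.25) = 0.9876;  exp(−rT) = exp(−0.082·0.25) = 0.9797
C = 411·0.9876·N(0.10) − 413·0.9797·N(-0.06) = 411·0.9876·0.5398 − 413·0.9797·0.4761 = 219.1068 − 192.6377 = 26.4690

$26.47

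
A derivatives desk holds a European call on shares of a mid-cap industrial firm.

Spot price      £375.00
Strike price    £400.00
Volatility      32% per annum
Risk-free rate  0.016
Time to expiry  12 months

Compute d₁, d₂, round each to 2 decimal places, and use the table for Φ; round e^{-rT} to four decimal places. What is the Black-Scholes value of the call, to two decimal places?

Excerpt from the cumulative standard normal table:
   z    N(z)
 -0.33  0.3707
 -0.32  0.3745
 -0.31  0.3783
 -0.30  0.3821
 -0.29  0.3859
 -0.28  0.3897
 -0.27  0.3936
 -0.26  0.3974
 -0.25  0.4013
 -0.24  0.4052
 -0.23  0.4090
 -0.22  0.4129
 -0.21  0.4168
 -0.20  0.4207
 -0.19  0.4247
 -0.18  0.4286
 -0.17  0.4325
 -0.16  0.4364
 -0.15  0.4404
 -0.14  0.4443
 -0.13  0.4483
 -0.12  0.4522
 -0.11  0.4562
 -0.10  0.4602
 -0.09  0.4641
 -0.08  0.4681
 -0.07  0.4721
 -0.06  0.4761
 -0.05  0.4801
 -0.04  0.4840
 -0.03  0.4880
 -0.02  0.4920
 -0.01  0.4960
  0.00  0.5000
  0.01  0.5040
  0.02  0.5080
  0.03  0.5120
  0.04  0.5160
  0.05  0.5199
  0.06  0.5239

σ√T = 0.32·√1 = 0.3200
d₁ = [ln(375/400) + (0.016 + 0.32²/2)·1] / 0.3200 = [-0.0645 + 0.0672] / 0.3200 = 0.0083 ≈ 0.01
d₂ = d₁ − σ√T = 0.0083 − 0.3200 = -0.3117 ≈ -0.31
exp(−rT) = exp(−0.016·1) = 0.9841
N(d₁) = N(0.01) = 0.5040;  N(d₂) = N(-0.31) = 0.3783
C = 375·0.5040 − 400·0.9841·0.3783 = 189.0000 − 148.9140 = 40.0860

£40.09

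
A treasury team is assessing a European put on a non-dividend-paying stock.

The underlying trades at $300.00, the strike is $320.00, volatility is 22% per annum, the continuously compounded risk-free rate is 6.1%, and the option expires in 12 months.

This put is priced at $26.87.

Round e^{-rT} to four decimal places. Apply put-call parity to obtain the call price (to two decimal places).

$25.81

e^(−rT) = e^(−0.061·1) = 0.9408
Put-call parity: C − P = S − K·e^(−rT) = 300 − 320·0.9408 = 300 − 301.0560 = -1.0560
C = P + (C − P) = 26.87 + (-1.0560) = 25.8140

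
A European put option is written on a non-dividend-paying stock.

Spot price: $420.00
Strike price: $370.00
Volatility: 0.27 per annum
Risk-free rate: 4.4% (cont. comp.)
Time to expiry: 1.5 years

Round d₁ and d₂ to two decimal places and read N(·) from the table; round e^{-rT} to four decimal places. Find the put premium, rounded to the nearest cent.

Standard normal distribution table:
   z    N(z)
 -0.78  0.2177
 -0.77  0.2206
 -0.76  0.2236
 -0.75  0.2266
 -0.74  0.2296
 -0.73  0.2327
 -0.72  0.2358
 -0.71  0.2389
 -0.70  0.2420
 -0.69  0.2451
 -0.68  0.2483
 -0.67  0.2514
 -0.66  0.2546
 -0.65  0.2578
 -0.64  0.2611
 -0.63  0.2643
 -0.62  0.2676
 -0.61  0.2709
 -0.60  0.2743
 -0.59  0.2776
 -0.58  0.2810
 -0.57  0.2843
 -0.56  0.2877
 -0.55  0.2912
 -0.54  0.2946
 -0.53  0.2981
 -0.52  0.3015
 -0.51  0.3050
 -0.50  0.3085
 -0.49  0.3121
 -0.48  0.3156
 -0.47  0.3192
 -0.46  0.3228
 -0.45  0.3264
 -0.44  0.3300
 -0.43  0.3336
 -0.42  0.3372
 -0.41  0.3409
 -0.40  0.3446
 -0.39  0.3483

σ√T = 0.27 × 1.2247 = 0.3307
d₁ = [ln(420/370) + (0.044 + 0.27²/2)·1.5] / 0.3307 = [0.1268 + 0.1207] / 0.3307 = 0.7482 which rounds to 0.75
d₂ = d₁ − σ√T = 0.7482 − 0.3307 = 0.4176 which rounds to 0.42
e^(−rT) = e^(−0.044·1.5) = 0.9361
N(−d₂) = N(-0.42) = 0.3372;  N(−d₁) = N(-0.75) = 0.2266
P = 370·0.9361·0.3372 − 420·0.2266 = 116.7916 − 95.1720 = 21.6196

$21.62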